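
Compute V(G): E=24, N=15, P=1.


Formula: V(G) = E - N + 2P
V(G) = 24 - 15 + 2*1
V(G) = 9 + 2
V(G) = 11

11


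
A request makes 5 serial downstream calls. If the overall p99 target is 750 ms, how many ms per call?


Formula: per_stage = total_budget / stages
per_stage = 750 / 5
per_stage = 150.0 ms

150.0 ms


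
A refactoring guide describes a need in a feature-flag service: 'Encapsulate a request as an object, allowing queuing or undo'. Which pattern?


This matches the Command pattern

Command


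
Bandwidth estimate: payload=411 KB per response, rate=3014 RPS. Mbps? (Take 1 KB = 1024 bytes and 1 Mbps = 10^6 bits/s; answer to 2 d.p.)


Formula: Mbps = payload_bytes * RPS * 8 / 1e6
Payload per request = 411 KB = 411 * 1024 = 420864 bytes
Total bytes/sec = 420864 * 3014 = 1268484096
Total bits/sec = 1268484096 * 8 = 10147872768
Mbps = 10147872768 / 1e6 = 10147.87

10147.87 Mbps


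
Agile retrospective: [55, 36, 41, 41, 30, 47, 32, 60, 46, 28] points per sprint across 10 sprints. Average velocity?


Formula: Avg velocity = Total points / Number of sprints
Points: [55, 36, 41, 41, 30, 47, 32, 60, 46, 28]
Sum = 55 + 36 + 41 + 41 + 30 + 47 + 32 + 60 + 46 + 28 = 416
Avg velocity = 416 / 10 = 41.6 points/sprint

41.6 points/sprint


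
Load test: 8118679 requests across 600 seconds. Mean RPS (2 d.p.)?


Formula: throughput = requests / seconds
throughput = 8118679 / 600
throughput = 13531.13 requests/second

13531.13 requests/second


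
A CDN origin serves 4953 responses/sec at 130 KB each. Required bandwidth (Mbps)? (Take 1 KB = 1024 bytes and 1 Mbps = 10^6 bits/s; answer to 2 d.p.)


Formula: Mbps = payload_bytes * RPS * 8 / 1e6
Payload per request = 130 KB = 130 * 1024 = 133120 bytes
Total bytes/sec = 133120 * 4953 = 659343360
Total bits/sec = 659343360 * 8 = 5274746880
Mbps = 5274746880 / 1e6 = 5274.75

5274.75 Mbps


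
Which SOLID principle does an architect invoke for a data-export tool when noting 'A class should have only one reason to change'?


This describes the Single Responsibility Principle (SRP)

Single Responsibility Principle (SRP)


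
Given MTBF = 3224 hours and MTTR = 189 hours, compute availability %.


Availability = MTBF / (MTBF + MTTR)
Availability = 3224 / (3224 + 189)
Availability = 3224 / 3413
Availability = 94.4623%

94.4623%


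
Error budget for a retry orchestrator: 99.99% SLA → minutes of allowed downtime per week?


Formula: allowed downtime = period * (100 - SLA) / 100
Period (week) = 10080 minutes
Unavailability fraction = (100 - 99.99) / 100
Allowed downtime = 10080 * (100 - 99.99) / 100
Allowed downtime = 1.008 minutes

1.008 minutes


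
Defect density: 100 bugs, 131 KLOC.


Defect density = defects / KLOC
Defect density = 100 / 131
Defect density = 0.763 defects/KLOC

0.763 defects/KLOC


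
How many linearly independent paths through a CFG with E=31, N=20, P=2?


Formula: V(G) = E - N + 2P
V(G) = 31 - 20 + 2*2
V(G) = 11 + 4
V(G) = 15

15


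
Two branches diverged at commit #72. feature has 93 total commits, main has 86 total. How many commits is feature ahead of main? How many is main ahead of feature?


Common ancestor: commit #72
feature commits after divergence: 93 - 72 = 21
main commits after divergence: 86 - 72 = 14
feature is 21 commits ahead of main
main is 14 commits ahead of feature

feature ahead: 21, main ahead: 14


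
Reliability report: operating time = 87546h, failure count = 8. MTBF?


Formula: MTBF = Total operating time / Number of failures
MTBF = 87546 / 8
MTBF = 10943.25 hours

10943.25 hours


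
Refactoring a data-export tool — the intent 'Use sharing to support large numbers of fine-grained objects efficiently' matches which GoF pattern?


This matches the Flyweight pattern

Flyweight


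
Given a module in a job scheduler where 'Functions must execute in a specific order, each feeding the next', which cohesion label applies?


Reasoning: Output of one is input to next
Type: Sequential cohesion

Sequential cohesion


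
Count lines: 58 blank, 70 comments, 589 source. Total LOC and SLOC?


Total LOC = blank + comment + code
Total LOC = 58 + 70 + 589 = 717
SLOC (source only) = code = 589

Total LOC: 717, SLOC: 589


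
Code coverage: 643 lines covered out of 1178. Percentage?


Coverage = covered / total * 100
Coverage = 643 / 1178 * 100
Coverage = 54.58%

54.58%


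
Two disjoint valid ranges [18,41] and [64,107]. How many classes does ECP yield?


Valid ranges: [18,41] and [64,107]
Class 1: x < 18 — invalid
Class 2: 18 ≤ x ≤ 41 — valid
Class 3: 41 < x < 64 — invalid (gap between ranges)
Class 4: 64 ≤ x ≤ 107 — valid
Class 5: x > 107 — invalid
Total equivalence classes: 5

5 equivalence classes


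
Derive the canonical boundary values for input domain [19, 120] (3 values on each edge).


Range: [19, 120]
Boundaries: just below min, min, min+1, max-1, max, just above max
Values: [18, 19, 20, 119, 120, 121]

[18, 19, 20, 119, 120, 121]


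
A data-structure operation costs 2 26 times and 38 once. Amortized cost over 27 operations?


Formula: Amortized cost = Total cost / Operations
Total cost = (26 * 2) + (1 * 38)
Total cost = 52 + 38 = 90
Amortized = 90 / 27 = 3.3333

3.3333


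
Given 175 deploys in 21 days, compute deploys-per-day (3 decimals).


Formula: deployments per day = releases / days
= 175 / 21
= 8.333 deploys/day
(equivalently, 58.33 deploys/week)

8.333 deploys/day


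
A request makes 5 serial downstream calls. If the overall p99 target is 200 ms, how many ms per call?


Formula: per_stage = total_budget / stages
per_stage = 200 / 5
per_stage = 40.0 ms

40.0 ms


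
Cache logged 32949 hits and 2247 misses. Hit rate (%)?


Formula: hit rate = hits / (hits + misses) * 100
hit rate = 32949 / (32949 + 2247) * 100
hit rate = 32949 / 35196 * 100
hit rate = 93.62%

93.62%


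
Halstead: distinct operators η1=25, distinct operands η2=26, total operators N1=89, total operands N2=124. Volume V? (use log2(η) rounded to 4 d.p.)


Formula: V = N * log2(η), where N = N1 + N2 and η = η1 + η2
η = 25 + 26 = 51
N = 89 + 124 = 213
log2(51) ≈ 5.6724
V = 213 * 5.6724 = 1208.22

1208.22


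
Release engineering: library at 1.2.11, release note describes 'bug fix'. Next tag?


Current: 1.2.11
Change category: 'bug fix' → patch bump
SemVer rule: patch bump → increment PATCH (MAJOR and MINOR unchanged)
New: 1.2.12

1.2.12


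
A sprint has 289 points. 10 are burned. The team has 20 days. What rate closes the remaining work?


Formula: Required rate = Remaining points / Days left
Remaining = 289 - 10 = 279 points
Required rate = 279 / 20 = 13.95 points/day

13.95 points/day


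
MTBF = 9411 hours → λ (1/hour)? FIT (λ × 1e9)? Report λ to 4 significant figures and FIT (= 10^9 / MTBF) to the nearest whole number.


Formula: λ = 1 / MTBF; FIT = λ × 1e9 = 1e9 / MTBF
λ = 1 / 9411 ≈ 1.063e-04 failures/hour
FIT = 1e9 / 9411 ≈ 106259 failures per 1e9 hours (nearest whole number)

λ = 1.063e-04 /h, FIT = 106259


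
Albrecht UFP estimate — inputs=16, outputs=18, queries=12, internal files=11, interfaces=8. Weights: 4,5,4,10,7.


UFP = EI*4 + EO*5 + EQ*4 + ILF*10 + EIF*7
UFP = 16*4 + 18*5 + 12*4 + 11*10 + 8*7
UFP = 64 + 90 + 48 + 110 + 56
UFP = 368

368


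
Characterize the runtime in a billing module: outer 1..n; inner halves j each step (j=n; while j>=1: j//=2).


Reasoning: n times log n
Complexity: O(n log n)

O(n log n)


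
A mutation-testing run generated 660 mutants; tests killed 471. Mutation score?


Mutation score = killed / total * 100
Mutation score = 471 / 660 * 100
Mutation score = 71.36%

71.36%


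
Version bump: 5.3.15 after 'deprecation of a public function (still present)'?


Current: 5.3.15
Change category: 'deprecation of a public function (still present)' → minor bump
SemVer rule: minor bump → increment MINOR, reset PATCH to 0 (MAJOR unchanged)
New: 5.4.0

5.4.0


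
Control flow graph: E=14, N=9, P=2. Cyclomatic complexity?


Formula: V(G) = E - N + 2P
V(G) = 14 - 9 + 2*2
V(G) = 5 + 4
V(G) = 9

9


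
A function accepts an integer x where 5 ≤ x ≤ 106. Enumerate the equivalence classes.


Valid range: [5, 106]
Class 1: x < 5 — invalid
Class 2: 5 ≤ x ≤ 106 — valid
Class 3: x > 106 — invalid
Total equivalence classes: 3

3 equivalence classes


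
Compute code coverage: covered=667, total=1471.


Coverage = covered / total * 100
Coverage = 667 / 1471 * 100
Coverage = 45.34%

45.34%


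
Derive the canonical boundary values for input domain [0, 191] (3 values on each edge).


Range: [0, 191]
Boundaries: just below min, min, min+1, max-1, max, just above max
Values: [-1, 0, 1, 190, 191, 192]

[-1, 0, 1, 190, 191, 192]


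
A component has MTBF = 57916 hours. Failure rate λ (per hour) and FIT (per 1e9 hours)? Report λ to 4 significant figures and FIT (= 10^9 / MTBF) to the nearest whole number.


Formula: λ = 1 / MTBF; FIT = λ × 1e9 = 1e9 / MTBF
λ = 1 / 57916 ≈ 1.727e-05 failures/hour
FIT = 1e9 / 57916 ≈ 17266 failures per 1e9 hours (nearest whole number)

λ = 1.727e-05 /h, FIT = 17266


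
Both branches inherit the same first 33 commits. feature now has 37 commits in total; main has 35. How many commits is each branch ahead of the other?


Common ancestor: commit #33
feature commits after divergence: 37 - 33 = 4
main commits after divergence: 35 - 33 = 2
feature is 4 commits ahead of main
main is 2 commits ahead of feature

feature ahead: 4, main ahead: 2


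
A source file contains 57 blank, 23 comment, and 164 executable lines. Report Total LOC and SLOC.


Total LOC = blank + comment + code
Total LOC = 57 + 23 + 164 = 244
SLOC (source only) = code = 164

Total LOC: 244, SLOC: 164


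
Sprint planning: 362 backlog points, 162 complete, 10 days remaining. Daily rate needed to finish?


Formula: Required rate = Remaining points / Days left
Remaining = 362 - 162 = 200 points
Required rate = 200 / 10 = 20.0 points/day

20.0 points/day


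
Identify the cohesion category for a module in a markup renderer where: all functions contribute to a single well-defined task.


Reasoning: Best: single purpose
Type: Functional cohesion

Functional cohesion


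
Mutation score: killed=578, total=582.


Mutation score = killed / total * 100
Mutation score = 578 / 582 * 100
Mutation score = 99.31%

99.31%


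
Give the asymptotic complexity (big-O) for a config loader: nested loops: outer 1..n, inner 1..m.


Reasoning: product of independent bounds
Complexity: O(n*m)

O(n*m)


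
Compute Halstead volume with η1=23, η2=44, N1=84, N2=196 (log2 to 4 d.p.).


Formula: V = N * log2(η), where N = N1 + N2 and η = η1 + η2
η = 23 + 44 = 67
N = 84 + 196 = 280
log2(67) ≈ 6.0661
V = 280 * 6.0661 = 1698.51

1698.51


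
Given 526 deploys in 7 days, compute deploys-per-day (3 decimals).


Formula: deployments per day = releases / days
= 526 / 7
= 75.143 deploys/day
(equivalently, 526.0 deploys/week)

75.143 deploys/day


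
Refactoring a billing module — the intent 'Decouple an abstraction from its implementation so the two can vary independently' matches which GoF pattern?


This matches the Bridge pattern

Bridge


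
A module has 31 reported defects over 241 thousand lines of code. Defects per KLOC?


Defect density = defects / KLOC
Defect density = 31 / 241
Defect density = 0.129 defects/KLOC

0.129 defects/KLOC


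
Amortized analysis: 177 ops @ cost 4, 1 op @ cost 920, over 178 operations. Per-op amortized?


Formula: Amortized cost = Total cost / Operations
Total cost = (177 * 4) + (1 * 920)
Total cost = 708 + 920 = 1628
Amortized = 1628 / 178 = 9.1461

9.1461


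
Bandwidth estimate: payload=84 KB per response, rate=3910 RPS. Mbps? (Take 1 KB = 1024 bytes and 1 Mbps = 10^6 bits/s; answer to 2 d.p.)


Formula: Mbps = payload_bytes * RPS * 8 / 1e6
Payload per request = 84 KB = 84 * 1024 = 86016 bytes
Total bytes/sec = 86016 * 3910 = 336322560
Total bits/sec = 336322560 * 8 = 2690580480
Mbps = 2690580480 / 1e6 = 2690.58

2690.58 Mbps


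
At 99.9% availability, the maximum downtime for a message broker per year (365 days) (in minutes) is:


Formula: allowed downtime = period * (100 - SLA) / 100
Period (year (365 days)) = 525600 minutes
Unavailability fraction = (100 - 99.9) / 100
Allowed downtime = 525600 * (100 - 99.9) / 100
Allowed downtime = 525.6 minutes

525.6 minutes


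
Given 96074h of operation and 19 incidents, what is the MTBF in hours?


Formula: MTBF = Total operating time / Number of failures
MTBF = 96074 / 19
MTBF = 5056.53 hours

5056.53 hours


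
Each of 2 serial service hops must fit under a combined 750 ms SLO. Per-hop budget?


Formula: per_stage = total_budget / stages
per_stage = 750 / 2
per_stage = 375.0 ms

375.0 ms


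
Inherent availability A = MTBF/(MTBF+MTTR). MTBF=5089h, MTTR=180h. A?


Availability = MTBF / (MTBF + MTTR)
Availability = 5089 / (5089 + 180)
Availability = 5089 / 5269
Availability = 96.5838%

96.5838%


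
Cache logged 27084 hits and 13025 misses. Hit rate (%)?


Formula: hit rate = hits / (hits + misses) * 100
hit rate = 27084 / (27084 + 13025) * 100
hit rate = 27084 / 40109 * 100
hit rate = 67.53%

67.53%


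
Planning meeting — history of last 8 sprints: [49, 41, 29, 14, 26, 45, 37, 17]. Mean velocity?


Formula: Avg velocity = Total points / Number of sprints
Points: [49, 41, 29, 14, 26, 45, 37, 17]
Sum = 49 + 41 + 29 + 14 + 26 + 45 + 37 + 17 = 258
Avg velocity = 258 / 8 = 32.25 points/sprint

32.25 points/sprint


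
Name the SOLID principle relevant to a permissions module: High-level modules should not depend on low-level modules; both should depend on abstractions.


This describes the Dependency Inversion Principle (DIP)

Dependency Inversion Principle (DIP)


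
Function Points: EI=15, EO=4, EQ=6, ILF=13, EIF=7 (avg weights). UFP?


UFP = EI*4 + EO*5 + EQ*4 + ILF*10 + EIF*7
UFP = 15*4 + 4*5 + 6*4 + 13*10 + 7*7
UFP = 60 + 20 + 24 + 130 + 49
UFP = 283

283


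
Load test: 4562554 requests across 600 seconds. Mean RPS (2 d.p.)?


Formula: throughput = requests / seconds
throughput = 4562554 / 600
throughput = 7604.26 requests/second

7604.26 requests/second


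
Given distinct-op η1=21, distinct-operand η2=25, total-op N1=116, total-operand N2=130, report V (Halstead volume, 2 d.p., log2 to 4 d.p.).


Formula: V = N * log2(η), where N = N1 + N2 and η = η1 + η2
η = 21 + 25 = 46
N = 116 + 130 = 246
log2(46) ≈ 5.5236
V = 246 * 5.5236 = 1358.81

1358.81


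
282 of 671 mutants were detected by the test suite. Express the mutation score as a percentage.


Mutation score = killed / total * 100
Mutation score = 282 / 671 * 100
Mutation score = 42.03%

42.03%


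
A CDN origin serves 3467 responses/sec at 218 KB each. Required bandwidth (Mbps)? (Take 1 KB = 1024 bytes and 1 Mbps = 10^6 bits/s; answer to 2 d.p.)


Formula: Mbps = payload_bytes * RPS * 8 / 1e6
Payload per request = 218 KB = 218 * 1024 = 223232 bytes
Total bytes/sec = 223232 * 3467 = 773945344
Total bits/sec = 773945344 * 8 = 6191562752
Mbps = 6191562752 / 1e6 = 6191.56

6191.56 Mbps


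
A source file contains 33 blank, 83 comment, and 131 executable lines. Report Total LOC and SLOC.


Total LOC = blank + comment + code
Total LOC = 33 + 83 + 131 = 247
SLOC (source only) = code = 131

Total LOC: 247, SLOC: 131


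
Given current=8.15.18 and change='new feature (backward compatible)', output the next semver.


Current: 8.15.18
Change category: 'new feature (backward compatible)' → minor bump
SemVer rule: minor bump → increment MINOR, reset PATCH to 0 (MAJOR unchanged)
New: 8.16.0

8.16.0


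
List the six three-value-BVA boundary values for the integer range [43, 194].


Range: [43, 194]
Boundaries: just below min, min, min+1, max-1, max, just above max
Values: [42, 43, 44, 193, 194, 195]

[42, 43, 44, 193, 194, 195]


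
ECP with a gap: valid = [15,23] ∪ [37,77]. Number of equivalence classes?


Valid ranges: [15,23] and [37,77]
Class 1: x < 15 — invalid
Class 2: 15 ≤ x ≤ 23 — valid
Class 3: 23 < x < 37 — invalid (gap between ranges)
Class 4: 37 ≤ x ≤ 77 — valid
Class 5: x > 77 — invalid
Total equivalence classes: 5

5 equivalence classes


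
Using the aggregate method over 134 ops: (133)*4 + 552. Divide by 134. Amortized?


Formula: Amortized cost = Total cost / Operations
Total cost = (133 * 4) + (1 * 552)
Total cost = 532 + 552 = 1084
Amortized = 1084 / 134 = 8.0896

8.0896


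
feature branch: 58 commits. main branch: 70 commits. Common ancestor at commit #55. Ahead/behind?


Common ancestor: commit #55
feature commits after divergence: 58 - 55 = 3
main commits after divergence: 70 - 55 = 15
feature is 3 commits ahead of main
main is 15 commits ahead of feature

feature ahead: 3, main ahead: 15


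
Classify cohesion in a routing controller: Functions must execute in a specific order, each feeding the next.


Reasoning: Output of one is input to next
Type: Sequential cohesion

Sequential cohesion


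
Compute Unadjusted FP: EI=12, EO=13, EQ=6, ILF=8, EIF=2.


UFP = EI*4 + EO*5 + EQ*4 + ILF*10 + EIF*7
UFP = 12*4 + 13*5 + 6*4 + 8*10 + 2*7
UFP = 48 + 65 + 24 + 80 + 14
UFP = 231

231


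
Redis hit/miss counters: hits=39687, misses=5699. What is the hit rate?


Formula: hit rate = hits / (hits + misses) * 100
hit rate = 39687 / (39687 + 5699) * 100
hit rate = 39687 / 45386 * 100
hit rate = 87.44%

87.44%


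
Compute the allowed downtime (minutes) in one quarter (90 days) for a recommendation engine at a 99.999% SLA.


Formula: allowed downtime = period * (100 - SLA) / 100
Period (quarter (90 days)) = 129600 minutes
Unavailability fraction = (100 - 99.999) / 100
Allowed downtime = 129600 * (100 - 99.999) / 100
Allowed downtime = 1.296 minutes

1.296 minutes


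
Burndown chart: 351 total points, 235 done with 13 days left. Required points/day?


Formula: Required rate = Remaining points / Days left
Remaining = 351 - 235 = 116 points
Required rate = 116 / 13 = 8.92 points/day

8.92 points/day


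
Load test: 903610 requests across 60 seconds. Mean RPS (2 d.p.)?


Formula: throughput = requests / seconds
throughput = 903610 / 60
throughput = 15060.17 requests/second

15060.17 requests/second


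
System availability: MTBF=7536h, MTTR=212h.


Availability = MTBF / (MTBF + MTTR)
Availability = 7536 / (7536 + 212)
Availability = 7536 / 7748
Availability = 97.2638%

97.2638%


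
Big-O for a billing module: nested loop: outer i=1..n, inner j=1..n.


Reasoning: n iterations times n iterations
Complexity: O(n^2)

O(n^2)


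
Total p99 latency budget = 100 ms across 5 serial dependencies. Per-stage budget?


Formula: per_stage = total_budget / stages
per_stage = 100 / 5
per_stage = 20.0 ms

20.0 ms


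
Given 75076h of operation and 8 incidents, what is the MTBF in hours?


Formula: MTBF = Total operating time / Number of failures
MTBF = 75076 / 8
MTBF = 9384.5 hours

9384.5 hours


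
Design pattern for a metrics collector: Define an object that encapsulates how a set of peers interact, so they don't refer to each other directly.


This matches the Mediator pattern

Mediator


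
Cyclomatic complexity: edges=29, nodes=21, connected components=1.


Formula: V(G) = E - N + 2P
V(G) = 29 - 21 + 2*1
V(G) = 8 + 2
V(G) = 10

10


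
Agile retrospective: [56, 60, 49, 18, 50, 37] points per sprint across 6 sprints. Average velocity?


Formula: Avg velocity = Total points / Number of sprints
Points: [56, 60, 49, 18, 50, 37]
Sum = 56 + 60 + 49 + 18 + 50 + 37 = 270
Avg velocity = 270 / 6 = 45.0 points/sprint

45.0 points/sprint


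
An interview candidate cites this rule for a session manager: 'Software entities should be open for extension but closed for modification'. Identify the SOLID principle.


This describes the Open/Closed Principle (OCP)

Open/Closed Principle (OCP)


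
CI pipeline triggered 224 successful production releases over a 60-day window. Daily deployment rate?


Formula: deployments per day = releases / days
= 224 / 60
= 3.733 deploys/day
(equivalently, 26.13 deploys/week)

3.733 deploys/day


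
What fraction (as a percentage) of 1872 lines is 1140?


Coverage = covered / total * 100
Coverage = 1140 / 1872 * 100
Coverage = 60.9%

60.9%


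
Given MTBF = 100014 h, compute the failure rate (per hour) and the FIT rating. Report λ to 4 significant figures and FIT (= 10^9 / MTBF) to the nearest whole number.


Formula: λ = 1 / MTBF; FIT = λ × 1e9 = 1e9 / MTBF
λ = 1 / 100014 ≈ 9.999e-06 failures/hour
FIT = 1e9 / 100014 ≈ 9999 failures per 1e9 hours (nearest whole number)

λ = 9.999e-06 /h, FIT = 9999


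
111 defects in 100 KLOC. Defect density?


Defect density = defects / KLOC
Defect density = 111 / 100
Defect density = 1.11 defects/KLOC

1.11 defects/KLOC


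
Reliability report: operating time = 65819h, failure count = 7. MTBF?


Formula: MTBF = Total operating time / Number of failures
MTBF = 65819 / 7
MTBF = 9402.71 hours

9402.71 hours


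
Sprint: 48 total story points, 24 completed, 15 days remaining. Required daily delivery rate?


Formula: Required rate = Remaining points / Days left
Remaining = 48 - 24 = 24 points
Required rate = 24 / 15 = 1.6 points/day

1.6 points/day


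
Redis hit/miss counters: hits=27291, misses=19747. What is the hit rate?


Formula: hit rate = hits / (hits + misses) * 100
hit rate = 27291 / (27291 + 19747) * 100
hit rate = 27291 / 47038 * 100
hit rate = 58.02%

58.02%


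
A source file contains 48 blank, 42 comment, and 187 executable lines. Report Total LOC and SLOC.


Total LOC = blank + comment + code
Total LOC = 48 + 42 + 187 = 277
SLOC (source only) = code = 187

Total LOC: 277, SLOC: 187


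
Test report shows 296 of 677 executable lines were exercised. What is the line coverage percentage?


Coverage = covered / total * 100
Coverage = 296 / 677 * 100
Coverage = 43.72%

43.72%


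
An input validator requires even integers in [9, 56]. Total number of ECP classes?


Constraint: even integers in [9, 56]
Class 1: x < 9 — out-of-range invalid
Class 2: x in [9,56] but odd — wrong type invalid
Class 3: x in [9,56] and even — valid
Class 4: x > 56 — out-of-range invalid
Total equivalence classes: 4

4 equivalence classes


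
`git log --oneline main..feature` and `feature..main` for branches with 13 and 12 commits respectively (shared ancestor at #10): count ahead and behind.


Common ancestor: commit #10
feature commits after divergence: 13 - 10 = 3
main commits after divergence: 12 - 10 = 2
feature is 3 commits ahead of main
main is 2 commits ahead of feature

feature ahead: 3, main ahead: 2


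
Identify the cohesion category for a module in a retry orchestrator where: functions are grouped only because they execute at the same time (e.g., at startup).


Reasoning: Related by timing only
Type: Temporal cohesion

Temporal cohesion


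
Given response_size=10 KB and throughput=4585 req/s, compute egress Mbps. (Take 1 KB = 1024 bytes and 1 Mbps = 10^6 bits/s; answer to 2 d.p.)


Formula: Mbps = payload_bytes * RPS * 8 / 1e6
Payload per request = 10 KB = 10 * 1024 = 10240 bytes
Total bytes/sec = 10240 * 4585 = 46950400
Total bits/sec = 46950400 * 8 = 375603200
Mbps = 375603200 / 1e6 = 375.6

375.6 Mbps


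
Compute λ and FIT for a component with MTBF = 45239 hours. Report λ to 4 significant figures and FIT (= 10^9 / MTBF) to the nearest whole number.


Formula: λ = 1 / MTBF; FIT = λ × 1e9 = 1e9 / MTBF
λ = 1 / 45239 ≈ 2.210e-05 failures/hour
FIT = 1e9 / 45239 ≈ 22105 failures per 1e9 hours (nearest whole number)

λ = 2.210e-05 /h, FIT = 22105


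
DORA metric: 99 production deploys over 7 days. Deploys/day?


Formula: deployments per day = releases / days
= 99 / 7
= 14.143 deploys/day
(equivalently, 99.0 deploys/week)

14.143 deploys/day


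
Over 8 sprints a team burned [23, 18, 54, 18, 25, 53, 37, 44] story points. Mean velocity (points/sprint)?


Formula: Avg velocity = Total points / Number of sprints
Points: [23, 18, 54, 18, 25, 53, 37, 44]
Sum = 23 + 18 + 54 + 18 + 25 + 53 + 37 + 44 = 272
Avg velocity = 272 / 8 = 34.0 points/sprint

34.0 points/sprint


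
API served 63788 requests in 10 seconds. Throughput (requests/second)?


Formula: throughput = requests / seconds
throughput = 63788 / 10
throughput = 6378.8 requests/second

6378.8 requests/second


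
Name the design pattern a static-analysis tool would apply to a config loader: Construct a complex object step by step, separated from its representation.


This matches the Builder pattern

Builder


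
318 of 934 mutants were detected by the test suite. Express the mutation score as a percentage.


Mutation score = killed / total * 100
Mutation score = 318 / 934 * 100
Mutation score = 34.05%

34.05%


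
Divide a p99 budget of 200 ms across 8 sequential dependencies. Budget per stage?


Formula: per_stage = total_budget / stages
per_stage = 200 / 8
per_stage = 25.0 ms

25.0 ms


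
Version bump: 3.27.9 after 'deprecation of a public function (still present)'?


Current: 3.27.9
Change category: 'deprecation of a public function (still present)' → minor bump
SemVer rule: minor bump → increment MINOR, reset PATCH to 0 (MAJOR unchanged)
New: 3.28.0

3.28.0


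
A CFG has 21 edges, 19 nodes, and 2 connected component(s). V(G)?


Formula: V(G) = E - N + 2P
V(G) = 21 - 19 + 2*2
V(G) = 2 + 4
V(G) = 6

6


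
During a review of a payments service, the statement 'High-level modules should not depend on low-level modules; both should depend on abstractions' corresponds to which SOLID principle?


This describes the Dependency Inversion Principle (DIP)

Dependency Inversion Principle (DIP)


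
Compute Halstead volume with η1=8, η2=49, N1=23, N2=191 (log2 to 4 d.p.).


Formula: V = N * log2(η), where N = N1 + N2 and η = η1 + η2
η = 8 + 49 = 57
N = 23 + 191 = 214
log2(57) ≈ 5.8329
V = 214 * 5.8329 = 1248.24

1248.24


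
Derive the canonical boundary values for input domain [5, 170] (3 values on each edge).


Range: [5, 170]
Boundaries: just below min, min, min+1, max-1, max, just above max
Values: [4, 5, 6, 169, 170, 171]

[4, 5, 6, 169, 170, 171]


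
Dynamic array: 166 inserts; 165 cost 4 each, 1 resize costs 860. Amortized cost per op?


Formula: Amortized cost = Total cost / Operations
Total cost = (165 * 4) + (1 * 860)
Total cost = 660 + 860 = 1520
Amortized = 1520 / 166 = 9.1566

9.1566


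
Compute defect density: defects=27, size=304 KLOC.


Defect density = defects / KLOC
Defect density = 27 / 304
Defect density = 0.089 defects/KLOC

0.089 defects/KLOC


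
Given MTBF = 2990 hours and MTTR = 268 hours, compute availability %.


Availability = MTBF / (MTBF + MTTR)
Availability = 2990 / (2990 + 268)
Availability = 2990 / 3258
Availability = 91.7741%

91.7741%


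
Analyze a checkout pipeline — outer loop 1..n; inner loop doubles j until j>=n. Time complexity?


Reasoning: linear outer times logarithmic inner
Complexity: O(n log n)

O(n log n)


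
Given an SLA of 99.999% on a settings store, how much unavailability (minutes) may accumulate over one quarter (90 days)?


Formula: allowed downtime = period * (100 - SLA) / 100
Period (quarter (90 days)) = 129600 minutes
Unavailability fraction = (100 - 99.999) / 100
Allowed downtime = 129600 * (100 - 99.999) / 100
Allowed downtime = 1.296 minutes

1.296 minutes


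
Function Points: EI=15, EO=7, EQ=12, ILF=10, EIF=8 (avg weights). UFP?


UFP = EI*4 + EO*5 + EQ*4 + ILF*10 + EIF*7
UFP = 15*4 + 7*5 + 12*4 + 10*10 + 8*7
UFP = 60 + 35 + 48 + 100 + 56
UFP = 299

299


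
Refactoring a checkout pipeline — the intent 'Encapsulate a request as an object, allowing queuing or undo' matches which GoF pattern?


This matches the Command pattern

Command


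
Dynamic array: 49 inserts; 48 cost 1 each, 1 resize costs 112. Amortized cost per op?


Formula: Amortized cost = Total cost / Operations
Total cost = (48 * 1) + (1 * 112)
Total cost = 48 + 112 = 160
Amortized = 160 / 49 = 3.2653

3.2653


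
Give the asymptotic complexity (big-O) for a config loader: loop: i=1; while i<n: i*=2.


Reasoning: i doubles each step so iterations are log2(n)
Complexity: O(log n)

O(log n)


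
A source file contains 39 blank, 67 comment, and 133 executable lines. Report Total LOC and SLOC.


Total LOC = blank + comment + code
Total LOC = 39 + 67 + 133 = 239
SLOC (source only) = code = 133

Total LOC: 239, SLOC: 133


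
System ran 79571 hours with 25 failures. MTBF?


Formula: MTBF = Total operating time / Number of failures
MTBF = 79571 / 25
MTBF = 3182.84 hours

3182.84 hours


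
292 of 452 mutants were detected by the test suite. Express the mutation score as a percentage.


Mutation score = killed / total * 100
Mutation score = 292 / 452 * 100
Mutation score = 64.6%

64.6%


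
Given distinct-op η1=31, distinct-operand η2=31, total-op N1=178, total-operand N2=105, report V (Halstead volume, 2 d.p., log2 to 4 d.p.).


Formula: V = N * log2(η), where N = N1 + N2 and η = η1 + η2
η = 31 + 31 = 62
N = 178 + 105 = 283
log2(62) ≈ 5.9542
V = 283 * 5.9542 = 1685.04

1685.04


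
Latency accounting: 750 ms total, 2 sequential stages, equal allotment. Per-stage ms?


Formula: per_stage = total_budget / stages
per_stage = 750 / 2
per_stage = 375.0 ms

375.0 ms


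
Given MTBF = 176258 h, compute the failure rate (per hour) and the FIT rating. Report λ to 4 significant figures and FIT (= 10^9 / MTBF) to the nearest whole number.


Formula: λ = 1 / MTBF; FIT = λ × 1e9 = 1e9 / MTBF
λ = 1 / 176258 ≈ 5.674e-06 failures/hour
FIT = 1e9 / 176258 ≈ 5674 failures per 1e9 hours (nearest whole number)

λ = 5.674e-06 /h, FIT = 5674


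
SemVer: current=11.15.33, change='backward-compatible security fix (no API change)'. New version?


Current: 11.15.33
Change category: 'backward-compatible security fix (no API change)' → patch bump
SemVer rule: patch bump → increment PATCH (MAJOR and MINOR unchanged)
New: 11.15.34

11.15.34


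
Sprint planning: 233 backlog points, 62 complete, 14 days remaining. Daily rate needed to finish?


Formula: Required rate = Remaining points / Days left
Remaining = 233 - 62 = 171 points
Required rate = 171 / 14 = 12.21 points/day

12.21 points/day


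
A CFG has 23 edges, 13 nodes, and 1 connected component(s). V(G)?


Formula: V(G) = E - N + 2P
V(G) = 23 - 13 + 2*1
V(G) = 10 + 2
V(G) = 12

12


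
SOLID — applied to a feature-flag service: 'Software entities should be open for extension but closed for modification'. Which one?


This describes the Open/Closed Principle (OCP)

Open/Closed Principle (OCP)


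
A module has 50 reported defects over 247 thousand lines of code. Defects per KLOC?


Defect density = defects / KLOC
Defect density = 50 / 247
Defect density = 0.202 defects/KLOC

0.202 defects/KLOC


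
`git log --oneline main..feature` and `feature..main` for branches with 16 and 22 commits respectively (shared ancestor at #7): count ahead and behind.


Common ancestor: commit #7
feature commits after divergence: 16 - 7 = 9
main commits after divergence: 22 - 7 = 15
feature is 9 commits ahead of main
main is 15 commits ahead of feature

feature ahead: 9, main ahead: 15


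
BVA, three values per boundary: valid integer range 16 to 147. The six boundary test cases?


Range: [16, 147]
Boundaries: just below min, min, min+1, max-1, max, just above max
Values: [15, 16, 17, 146, 147, 148]

[15, 16, 17, 146, 147, 148]


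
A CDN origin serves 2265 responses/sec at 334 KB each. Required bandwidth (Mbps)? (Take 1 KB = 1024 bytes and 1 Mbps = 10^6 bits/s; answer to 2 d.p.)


Formula: Mbps = payload_bytes * RPS * 8 / 1e6
Payload per request = 334 KB = 334 * 1024 = 342016 bytes
Total bytes/sec = 342016 * 2265 = 774666240
Total bits/sec = 774666240 * 8 = 6197329920
Mbps = 6197329920 / 1e6 = 6197.33

6197.33 Mbps


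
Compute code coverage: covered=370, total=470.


Coverage = covered / total * 100
Coverage = 370 / 470 * 100
Coverage = 78.72%

78.72%


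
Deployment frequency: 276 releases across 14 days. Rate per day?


Formula: deployments per day = releases / days
= 276 / 14
= 19.714 deploys/day
(equivalently, 138.0 deploys/week)

19.714 deploys/day


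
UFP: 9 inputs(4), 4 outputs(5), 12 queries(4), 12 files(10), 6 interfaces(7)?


UFP = EI*4 + EO*5 + EQ*4 + ILF*10 + EIF*7
UFP = 9*4 + 4*5 + 12*4 + 12*10 + 6*7
UFP = 36 + 20 + 48 + 120 + 42
UFP = 266

266


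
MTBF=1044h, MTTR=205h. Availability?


Availability = MTBF / (MTBF + MTTR)
Availability = 1044 / (1044 + 205)
Availability = 1044 / 1249
Availability = 83.5869%

83.5869%


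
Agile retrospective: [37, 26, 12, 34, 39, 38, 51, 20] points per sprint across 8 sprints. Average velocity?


Formula: Avg velocity = Total points / Number of sprints
Points: [37, 26, 12, 34, 39, 38, 51, 20]
Sum = 37 + 26 + 12 + 34 + 39 + 38 + 51 + 20 = 257
Avg velocity = 257 / 8 = 32.13 points/sprint

32.13 points/sprint


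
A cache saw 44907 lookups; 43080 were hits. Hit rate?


Formula: hit rate = hits / (hits + misses) * 100
hit rate = 43080 / (43080 + 1827) * 100
hit rate = 43080 / 44907 * 100
hit rate = 95.93%

95.93%


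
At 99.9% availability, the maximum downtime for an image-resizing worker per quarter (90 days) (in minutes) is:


Formula: allowed downtime = period * (100 - SLA) / 100
Period (quarter (90 days)) = 129600 minutes
Unavailability fraction = (100 - 99.9) / 100
Allowed downtime = 129600 * (100 - 99.9) / 100
Allowed downtime = 129.6 minutes

129.6 minutes


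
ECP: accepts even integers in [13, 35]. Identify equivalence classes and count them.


Constraint: even integers in [13, 35]
Class 1: x < 13 — out-of-range invalid
Class 2: x in [13,35] but odd — wrong type invalid
Class 3: x in [13,35] and even — valid
Class 4: x > 35 — out-of-range invalid
Total equivalence classes: 4

4 equivalence classes


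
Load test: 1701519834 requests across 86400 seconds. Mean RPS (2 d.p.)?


Formula: throughput = requests / seconds
throughput = 1701519834 / 86400
throughput = 19693.52 requests/second

19693.52 requests/second


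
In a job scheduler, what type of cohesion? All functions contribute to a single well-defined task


Reasoning: Best: single purpose
Type: Functional cohesion

Functional cohesion


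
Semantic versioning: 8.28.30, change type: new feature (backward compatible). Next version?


Current: 8.28.30
Change category: 'new feature (backward compatible)' → minor bump
SemVer rule: minor bump → increment MINOR, reset PATCH to 0 (MAJOR unchanged)
New: 8.29.0

8.29.0


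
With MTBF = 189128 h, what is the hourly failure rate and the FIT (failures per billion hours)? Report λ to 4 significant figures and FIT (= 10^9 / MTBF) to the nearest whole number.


Formula: λ = 1 / MTBF; FIT = λ × 1e9 = 1e9 / MTBF
λ = 1 / 189128 ≈ 5.287e-06 failures/hour
FIT = 1e9 / 189128 ≈ 5287 failures per 1e9 hours (nearest whole number)

λ = 5.287e-06 /h, FIT = 5287


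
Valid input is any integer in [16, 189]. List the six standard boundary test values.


Range: [16, 189]
Boundaries: just below min, min, min+1, max-1, max, just above max
Values: [15, 16, 17, 188, 189, 190]

[15, 16, 17, 188, 189, 190]


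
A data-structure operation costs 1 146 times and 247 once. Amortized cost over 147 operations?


Formula: Amortized cost = Total cost / Operations
Total cost = (146 * 1) + (1 * 247)
Total cost = 146 + 247 = 393
Amortized = 393 / 147 = 2.6735

2.6735


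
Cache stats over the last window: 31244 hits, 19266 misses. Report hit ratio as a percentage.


Formula: hit rate = hits / (hits + misses) * 100
hit rate = 31244 / (31244 + 19266) * 100
hit rate = 31244 / 50510 * 100
hit rate = 61.86%

61.86%


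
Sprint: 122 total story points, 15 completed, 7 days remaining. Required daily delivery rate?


Formula: Required rate = Remaining points / Days left
Remaining = 122 - 15 = 107 points
Required rate = 107 / 7 = 15.29 points/day

15.29 points/day


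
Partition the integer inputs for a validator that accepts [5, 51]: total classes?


Valid range: [5, 51]
Class 1: x < 5 — invalid
Class 2: 5 ≤ x ≤ 51 — valid
Class 3: x > 51 — invalid
Total equivalence classes: 3

3 equivalence classes


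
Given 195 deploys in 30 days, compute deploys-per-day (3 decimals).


Formula: deployments per day = releases / days
= 195 / 30
= 6.5 deploys/day
(equivalently, 45.5 deploys/week)

6.5 deploys/day


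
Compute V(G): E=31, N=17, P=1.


Formula: V(G) = E - N + 2P
V(G) = 31 - 17 + 2*1
V(G) = 14 + 2
V(G) = 16

16


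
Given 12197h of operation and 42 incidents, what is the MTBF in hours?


Formula: MTBF = Total operating time / Number of failures
MTBF = 12197 / 42
MTBF = 290.4 hours

290.4 hours


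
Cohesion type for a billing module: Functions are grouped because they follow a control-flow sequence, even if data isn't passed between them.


Reasoning: Grouped by order of execution within a routine, not by data flow
Type: Procedural cohesion

Procedural cohesion


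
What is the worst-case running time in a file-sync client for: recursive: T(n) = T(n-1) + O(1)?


Reasoning: linear recursion with constant work per frame
Complexity: O(n)

O(n)


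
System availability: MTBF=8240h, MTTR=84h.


Availability = MTBF / (MTBF + MTTR)
Availability = 8240 / (8240 + 84)
Availability = 8240 / 8324
Availability = 98.9909%

98.9909%


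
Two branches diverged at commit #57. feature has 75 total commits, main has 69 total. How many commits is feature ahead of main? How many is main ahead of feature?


Common ancestor: commit #57
feature commits after divergence: 75 - 57 = 18
main commits after divergence: 69 - 57 = 12
feature is 18 commits ahead of main
main is 12 commits ahead of feature

feature ahead: 18, main ahead: 12


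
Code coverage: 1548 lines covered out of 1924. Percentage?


Coverage = covered / total * 100
Coverage = 1548 / 1924 * 100
Coverage = 80.46%

80.46%


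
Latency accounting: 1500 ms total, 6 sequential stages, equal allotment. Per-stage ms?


Formula: per_stage = total_budget / stages
per_stage = 1500 / 6
per_stage = 250.0 ms

250.0 ms


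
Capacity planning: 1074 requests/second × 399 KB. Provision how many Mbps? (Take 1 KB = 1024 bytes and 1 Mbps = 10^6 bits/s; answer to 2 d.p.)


Formula: Mbps = payload_bytes * RPS * 8 / 1e6
Payload per request = 399 KB = 399 * 1024 = 408576 bytes
Total bytes/sec = 408576 * 1074 = 438810624
Total bits/sec = 438810624 * 8 = 3510484992
Mbps = 3510484992 / 1e6 = 3510.48

3510.48 Mbps


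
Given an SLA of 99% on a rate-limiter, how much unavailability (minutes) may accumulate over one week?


Formula: allowed downtime = period * (100 - SLA) / 100
Period (week) = 10080 minutes
Unavailability fraction = (100 - 99.0) / 100
Allowed downtime = 10080 * (100 - 99.0) / 100
Allowed downtime = 100.8 minutes

100.8 minutes


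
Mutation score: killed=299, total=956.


Mutation score = killed / total * 100
Mutation score = 299 / 956 * 100
Mutation score = 31.28%

31.28%


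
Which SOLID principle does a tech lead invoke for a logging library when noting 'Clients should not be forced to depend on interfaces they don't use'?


This describes the Interface Segregation Principle (ISP)

Interface Segregation Principle (ISP)


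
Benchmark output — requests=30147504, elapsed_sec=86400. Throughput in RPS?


Formula: throughput = requests / seconds
throughput = 30147504 / 86400
throughput = 348.93 requests/second

348.93 requests/second
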